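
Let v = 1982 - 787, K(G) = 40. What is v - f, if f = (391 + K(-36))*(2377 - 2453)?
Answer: 33951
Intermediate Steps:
v = 1195
f = -32756 (f = (391 + 40)*(2377 - 2453) = 431*(-76) = -32756)
v - f = 1195 - 1*(-32756) = 1195 + 32756 = 33951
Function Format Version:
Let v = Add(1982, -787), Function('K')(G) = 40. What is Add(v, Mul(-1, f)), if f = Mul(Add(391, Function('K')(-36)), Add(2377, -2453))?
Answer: 33951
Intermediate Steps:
v = 1195
f = -32756 (f = Mul(Add(391, 40), Add(2377, -2453)) = Mul(431, -76) = -32756)
Add(v, Mul(-1, f)) = Add(1195, Mul(-1, -32756)) = Add(1195, 32756) = 33951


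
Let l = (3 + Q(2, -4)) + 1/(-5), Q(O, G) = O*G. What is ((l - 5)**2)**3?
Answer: 17596287801/15625 ≈ 1.1262e+6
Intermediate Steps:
Q(O, G) = G*O
l = -26/5 (l = (3 - 4*2) + 1/(-5) = (3 - 8) - 1/5 = -5 - 1/5 = -26/5 ≈ -5.2000)
((l - 5)**2)**3 = ((-26/5 - 5)**2)**3 = ((-51/5)**2)**3 = (2601/25)**3 = 17596287801/15625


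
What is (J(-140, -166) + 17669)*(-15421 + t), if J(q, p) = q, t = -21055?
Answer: -639387804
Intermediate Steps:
(J(-140, -166) + 17669)*(-15421 + t) = (-140 + 17669)*(-15421 - 21055) = 17529*(-36476) = -639387804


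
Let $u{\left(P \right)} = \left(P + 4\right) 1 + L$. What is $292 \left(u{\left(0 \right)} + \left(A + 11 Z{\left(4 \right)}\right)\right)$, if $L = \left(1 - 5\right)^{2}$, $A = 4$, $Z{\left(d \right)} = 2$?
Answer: $13432$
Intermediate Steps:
$L = 16$ ($L = \left(-4\right)^{2} = 16$)
$u{\left(P \right)} = 20 + P$ ($u{\left(P \right)} = \left(P + 4\right) 1 + 16 = \left(4 + P\right) 1 + 16 = \left(4 + P\right) + 16 = 20 + P$)
$292 \left(u{\left(0 \right)} + \left(A + 11 Z{\left(4 \right)}\right)\right) = 292 \left(\left(20 + 0\right) + \left(4 + 11 \cdot 2\right)\right) = 292 \left(20 + \left(4 + 22\right)\right) = 292 \left(20 + 26\right) = 292 \cdot 46 = 13432$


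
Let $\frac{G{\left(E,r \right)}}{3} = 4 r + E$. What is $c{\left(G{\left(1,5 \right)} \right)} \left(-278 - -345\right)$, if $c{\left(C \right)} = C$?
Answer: $4221$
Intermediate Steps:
$G{\left(E,r \right)} = 3 E + 12 r$ ($G{\left(E,r \right)} = 3 \left(4 r + E\right) = 3 \left(E + 4 r\right) = 3 E + 12 r$)
$c{\left(G{\left(1,5 \right)} \right)} \left(-278 - -345\right) = \left(3 \cdot 1 + 12 \cdot 5\right) \left(-278 - -345\right) = \left(3 + 60\right) \left(-278 + 345\right) = 63 \cdot 67 = 4221$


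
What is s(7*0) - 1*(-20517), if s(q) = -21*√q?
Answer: 20517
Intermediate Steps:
s(7*0) - 1*(-20517) = -21*√(7*0) - 1*(-20517) = -21*√0 + 20517 = -21*0 + 20517 = 0 + 20517 = 20517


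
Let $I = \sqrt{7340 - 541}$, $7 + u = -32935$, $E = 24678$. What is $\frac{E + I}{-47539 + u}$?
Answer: $- \frac{8226}{26827} - \frac{\sqrt{6799}}{80481} \approx -0.30766$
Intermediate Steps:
$u = -32942$ ($u = -7 - 32935 = -32942$)
$I = \sqrt{6799} \approx 82.456$
$\frac{E + I}{-47539 + u} = \frac{24678 + \sqrt{6799}}{-47539 - 32942} = \frac{24678 + \sqrt{6799}}{-80481} = \left(24678 + \sqrt{6799}\right) \left(- \frac{1}{80481}\right) = - \frac{8226}{26827} - \frac{\sqrt{6799}}{80481}$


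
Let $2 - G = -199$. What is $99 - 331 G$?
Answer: $-66432$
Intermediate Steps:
$G = 201$ ($G = 2 - -199 = 2 + 199 = 201$)
$99 - 331 G = 99 - 66531 = -66432$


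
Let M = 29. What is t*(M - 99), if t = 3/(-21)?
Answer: 10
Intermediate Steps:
t = -⅐ (t = 3*(-1/21) = -⅐ ≈ -0.14286)
t*(M - 99) = -(29 - 99)/7 = -⅐*(-70) = 10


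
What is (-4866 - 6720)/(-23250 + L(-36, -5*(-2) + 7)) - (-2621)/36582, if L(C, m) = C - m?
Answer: 69273745/121781478 ≈ 0.56884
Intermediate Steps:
(-4866 - 6720)/(-23250 + L(-36, -5*(-2) + 7)) - (-2621)/36582 = (-4866 - 6720)/(-23250 + (-36 - (-5*(-2) + 7))) - (-2621)/36582 = -11586/(-23250 + (-36 - (10 + 7))) - (-2621)/36582 = -11586/(-23250 + (-36 - 1*17)) - 1*(-2621/36582) = -11586/(-23250 + (-36 - 17)) + 2621/36582 = -11586/(-23250 - 53) + 2621/36582 = -11586/(-23303) + 2621/36582 = -11586*(-1/23303) + 2621/36582 = 11586/23303 + 2621/36582 = 69273745/121781478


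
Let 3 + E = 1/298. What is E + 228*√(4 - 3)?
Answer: 67051/298 ≈ 225.00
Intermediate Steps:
E = -893/298 (E = -3 + 1/298 = -893/298 ≈ -2.9966)
E + 228*√(4 - 3) = -893/298 + 228*√(4 - 3) = -893/298 + 228*√1 = -893/298 + 228*1 = -893/298 + 228 = 67051/298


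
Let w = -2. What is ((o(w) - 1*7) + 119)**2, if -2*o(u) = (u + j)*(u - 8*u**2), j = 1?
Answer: 9025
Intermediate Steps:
o(u) = -(1 + u)*(u - 8*u**2)/2 (o(u) = -(u + 1)*(u - 8*u**2)/2 = -(1 + u)*(u - 8*u**2)/2)
((o(w) - 1*7) + 119)**2 = (((1/2)*(-2)*(-1 + 7*(-2) + 8*(-2)**2) - 1*7) + 119)**2 = (((1/2)*(-2)*(-1 - 14 + 8*4) - 7) + 119)**2 = (((1/2)*(-2)*(-1 - 14 + 32) - 7) + 119)**2 = (((1/2)*(-2)*17 - 7) + 119)**2 = ((-17 - 7) + 119)**2 = (-24 + 119)**2 = 95**2 = 9025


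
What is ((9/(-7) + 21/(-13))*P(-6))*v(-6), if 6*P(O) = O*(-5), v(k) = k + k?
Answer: 15840/91 ≈ 174.07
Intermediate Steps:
v(k) = 2*k
P(O) = -5*O/6 (P(O) = (O*(-5))/6 = (-5*O)/6 = -5*O/6)
((9/(-7) + 21/(-13))*P(-6))*v(-6) = ((9/(-7) + 21/(-13))*(-5/6*(-6)))*(2*(-6)) = ((9*(-1/7) + 21*(-1/13))*5)*(-12) = ((-9/7 - 21/13)*5)*(-12) = -264/91*5*(-12) = -1320/91*(-12) = 15840/91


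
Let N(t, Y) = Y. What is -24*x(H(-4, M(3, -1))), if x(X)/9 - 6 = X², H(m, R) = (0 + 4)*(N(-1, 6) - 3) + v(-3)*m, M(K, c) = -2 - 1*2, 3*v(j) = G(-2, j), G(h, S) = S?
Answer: -56592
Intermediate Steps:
v(j) = j/3
M(K, c) = -4 (M(K, c) = -2 - 2 = -4)
H(m, R) = 12 - m (H(m, R) = (0 + 4)*(6 - 3) + ((⅓)*(-3))*m = 4*3 - m = 12 - m)
x(X) = 54 + 9*X²
-24*x(H(-4, M(3, -1))) = -24*(54 + 9*(12 - 1*(-4))²) = -24*(54 + 9*(12 + 4)²) = -24*(54 + 9*16²) = -24*(54 + 9*256) = -24*(54 + 2304) = -24*2358 = -56592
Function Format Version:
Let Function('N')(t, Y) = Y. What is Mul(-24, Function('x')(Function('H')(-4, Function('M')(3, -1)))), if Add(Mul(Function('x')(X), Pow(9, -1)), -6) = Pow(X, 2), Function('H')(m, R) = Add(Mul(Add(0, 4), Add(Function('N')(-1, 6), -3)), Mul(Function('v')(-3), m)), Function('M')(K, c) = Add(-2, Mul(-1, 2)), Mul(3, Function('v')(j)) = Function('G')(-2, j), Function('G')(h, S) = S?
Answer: -56592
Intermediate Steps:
Function('v')(j) = Mul(Rational(1, 3), j)
Function('M')(K, c) = -4 (Function('M')(K, c) = Add(-2, -2) = -4)
Function('H')(m, R) = Add(12, Mul(-1, m)) (Function('H')(m, R) = Add(Mul(Add(0, 4), Add(6, -3)), Mul(Mul(Rational(1, 3), -3), m)) = Add(Mul(4, 3), Mul(-1, m)) = Add(12, Mul(-1, m)))
Function('x')(X) = Add(54, Mul(9, Pow(X, 2)))
Mul(-24, Function('x')(Function('H')(-4, Function('M')(3, -1)))) = Mul(-24, Add(54, Mul(9, Pow(Add(12, Mul(-1, -4)), 2)))) = Mul(-24, Add(54, Mul(9, Pow(Add(12, 4), 2)))) = Mul(-24, Add(54, Mul(9, Pow(16, 2)))) = Mul(-24, Add(54, Mul(9, 256))) = Mul(-24, Add(54, 2304)) = Mul(-24, 2358) = -56592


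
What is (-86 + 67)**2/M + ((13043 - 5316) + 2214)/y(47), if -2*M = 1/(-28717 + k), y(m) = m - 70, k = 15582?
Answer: 218109869/23 ≈ 9.4830e+6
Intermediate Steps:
y(m) = -70 + m
M = 1/26270 (M = -1/(2*(-28717 + 15582)) = -1/2/(-13135) = -1/2*(-1/13135) = 1/26270 ≈ 3.8066e-5)
(-86 + 67)**2/M + ((13043 - 5316) + 2214)/y(47) = (-86 + 67)**2/(1/26270) + ((13043 - 5316) + 2214)/(-70 + 47) = (-19)**2*26270 + (7727 + 2214)/(-23) = 361*26270 + 9941*(-1/23) = 9483470 - 9941/23 = 218109869/23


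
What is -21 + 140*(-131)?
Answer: -18361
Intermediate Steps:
-21 + 140*(-131) = -21 - 18340 = -18361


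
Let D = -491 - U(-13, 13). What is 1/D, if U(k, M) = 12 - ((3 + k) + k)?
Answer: -1/526 ≈ -0.0019011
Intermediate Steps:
U(k, M) = 9 - 2*k (U(k, M) = 12 - (3 + 2*k) = 12 + (-3 - 2*k) = 9 - 2*k)
D = -526 (D = -491 - (9 - 2*(-13)) = -491 - (9 + 26) = -491 - 1*35 = -491 - 35 = -526)
1/D = 1/(-526) = -1/526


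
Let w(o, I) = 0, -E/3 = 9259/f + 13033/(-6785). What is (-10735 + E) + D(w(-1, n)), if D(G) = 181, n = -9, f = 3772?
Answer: -11745639939/1112740 ≈ -10556.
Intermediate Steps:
E = -1781979/1112740 (E = -3*(9259/3772 + 13033/(-6785)) = -3*(9259*(1/3772) + 13033*(-1/6785)) = -3*(9259/3772 - 13033/6785) = -3*593993/1112740 = -1781979/1112740 ≈ -1.6014)
(-10735 + E) + D(w(-1, n)) = (-10735 - 1781979/1112740) + 181 = -11947045879/1112740 + 181 = -11745639939/1112740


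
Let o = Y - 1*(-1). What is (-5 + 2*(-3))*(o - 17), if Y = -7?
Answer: 253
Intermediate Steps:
o = -6 (o = -7 - 1*(-1) = -7 + 1 = -6)
(-5 + 2*(-3))*(o - 17) = (-5 + 2*(-3))*(-6 - 17) = (-5 - 6)*(-23) = -11*(-23) = 253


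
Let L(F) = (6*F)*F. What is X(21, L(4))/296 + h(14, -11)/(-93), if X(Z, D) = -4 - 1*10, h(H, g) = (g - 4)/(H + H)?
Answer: -667/16058 ≈ -0.041537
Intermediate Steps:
h(H, g) = (-4 + g)/(2*H) (h(H, g) = (-4 + g)/((2*H)) = (-4 + g)*(1/(2*H)) = (-4 + g)/(2*H))
L(F) = 6*F²
X(Z, D) = -14 (X(Z, D) = -4 - 10 = -14)
X(21, L(4))/296 + h(14, -11)/(-93) = -14/296 + ((½)*(-4 - 11)/14)/(-93) = -14*1/296 + ((½)*(1/14)*(-15))*(-1/93) = -7/148 - 15/28*(-1/93) = -7/148 + 5/868 = -667/16058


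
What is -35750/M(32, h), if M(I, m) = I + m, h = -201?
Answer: 2750/13 ≈ 211.54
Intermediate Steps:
-35750/M(32, h) = -35750/(32 - 201) = -35750/(-169) = -35750*(-1/169) = 2750/13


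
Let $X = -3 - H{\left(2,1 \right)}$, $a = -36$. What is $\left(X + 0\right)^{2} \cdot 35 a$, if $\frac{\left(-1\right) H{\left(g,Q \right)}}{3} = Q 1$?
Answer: $0$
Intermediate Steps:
$H{\left(g,Q \right)} = - 3 Q$ ($H{\left(g,Q \right)} = - 3 Q 1 = - 3 Q$)
$X = 0$ ($X = -3 - \left(-3\right) 1 = -3 - -3 = -3 + 3 = 0$)
$\left(X + 0\right)^{2} \cdot 35 a = \left(0 + 0\right)^{2} \cdot 35 \left(-36\right) = 0^{2} \cdot 35 \left(-36\right) = 0 \cdot 35 \left(-36\right) = 0 \left(-36\right) = 0$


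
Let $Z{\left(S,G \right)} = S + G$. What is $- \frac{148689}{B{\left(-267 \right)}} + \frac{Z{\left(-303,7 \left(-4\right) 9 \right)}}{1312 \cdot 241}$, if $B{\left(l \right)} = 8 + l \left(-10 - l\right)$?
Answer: $\frac{46976193183}{21694249312} \approx 2.1654$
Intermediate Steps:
$Z{\left(S,G \right)} = G + S$
$- \frac{148689}{B{\left(-267 \right)}} + \frac{Z{\left(-303,7 \left(-4\right) 9 \right)}}{1312 \cdot 241} = - \frac{148689}{8 - \left(-267\right)^{2} - -2670} + \frac{7 \left(-4\right) 9 - 303}{1312 \cdot 241} = - \frac{148689}{8 - 71289 + 2670} + \frac{\left(-28\right) 9 - 303}{316192} = - \frac{148689}{8 - 71289 + 2670} + \left(-252 - 303\right) \frac{1}{316192} = - \frac{148689}{-68611} - \frac{555}{316192} = \left(-148689\right) \left(- \frac{1}{68611}\right) - \frac{555}{316192} = \frac{148689}{68611} - \frac{555}{316192} = \frac{46976193183}{21694249312}$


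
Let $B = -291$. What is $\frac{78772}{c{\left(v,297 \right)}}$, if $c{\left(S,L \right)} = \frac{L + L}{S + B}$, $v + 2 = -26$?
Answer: $- \frac{1142194}{27} \approx -42304.0$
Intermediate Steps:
$v = -28$ ($v = -2 - 26 = -28$)
$c{\left(S,L \right)} = \frac{2 L}{-291 + S}$ ($c{\left(S,L \right)} = \frac{L + L}{S - 291} = \frac{2 L}{-291 + S}$)
$\frac{78772}{c{\left(v,297 \right)}} = \frac{78772}{2 \cdot 297 \frac{1}{-291 - 28}} = \frac{78772}{2 \cdot 297 \frac{1}{-319}} = \frac{78772}{2 \cdot 297 \left(- \frac{1}{319}\right)} = \frac{78772}{- \frac{54}{29}} = 78772 \left(- \frac{29}{54}\right) = - \frac{1142194}{27}$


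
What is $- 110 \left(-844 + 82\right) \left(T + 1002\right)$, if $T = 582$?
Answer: $132770880$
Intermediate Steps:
$- 110 \left(-844 + 82\right) \left(T + 1002\right) = - 110 \left(-844 + 82\right) \left(582 + 1002\right) = - 110 \left(\left(-762\right) 1584\right) = \left(-110\right) \left(-1207008\right) = 132770880$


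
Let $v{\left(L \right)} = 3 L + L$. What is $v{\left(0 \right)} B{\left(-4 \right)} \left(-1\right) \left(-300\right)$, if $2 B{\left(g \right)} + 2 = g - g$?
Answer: $0$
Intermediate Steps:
$B{\left(g \right)} = -1$ ($B{\left(g \right)} = -1 + \frac{g - g}{2} = -1 + \frac{1}{2} \cdot 0 = -1 + 0 = -1$)
$v{\left(L \right)} = 4 L$
$v{\left(0 \right)} B{\left(-4 \right)} \left(-1\right) \left(-300\right) = 4 \cdot 0 \left(-1\right) \left(-1\right) \left(-300\right) = 0 \left(-1\right) \left(-1\right) \left(-300\right) = 0 \left(-1\right) \left(-300\right) = 0 \left(-300\right) = 0$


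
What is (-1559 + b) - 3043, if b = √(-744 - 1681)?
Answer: -4602 + 5*I*√97 ≈ -4602.0 + 49.244*I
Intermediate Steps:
b = 5*I*√97 (b = √(-2425) = 5*I*√97 ≈ 49.244*I)
(-1559 + b) - 3043 = (-1559 + 5*I*√97) - 3043 = -4602 + 5*I*√97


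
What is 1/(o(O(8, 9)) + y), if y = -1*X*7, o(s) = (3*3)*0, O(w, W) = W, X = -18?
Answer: 1/126 ≈ 0.0079365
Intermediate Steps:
o(s) = 0 (o(s) = 9*0 = 0)
y = 126 (y = -1*(-18)*7 = -(-18)*7 = -1*(-126) = 126)
1/(o(O(8, 9)) + y) = 1/(0 + 126) = 1/126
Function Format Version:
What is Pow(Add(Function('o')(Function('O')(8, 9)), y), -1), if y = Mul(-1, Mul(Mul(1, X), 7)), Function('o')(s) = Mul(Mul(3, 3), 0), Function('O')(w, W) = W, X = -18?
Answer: Rational(1, 126) ≈ 0.0079365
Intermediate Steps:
Function('o')(s) = 0 (Function('o')(s) = Mul(9, 0) = 0)
y = 126 (y = Mul(-1, Mul(Mul(1, -18), 7)) = Mul(-1, Mul(-18, 7)) = Mul(-1, -126) = 126)
Pow(Add(Function('o')(Function('O')(8, 9)), y), -1) = Pow(Add(0, 126), -1) = Pow(126, -1) = Rational(1, 126)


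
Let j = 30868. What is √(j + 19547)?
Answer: √50415 ≈ 224.53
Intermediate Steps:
√(j + 19547) = √(30868 + 19547) = √50415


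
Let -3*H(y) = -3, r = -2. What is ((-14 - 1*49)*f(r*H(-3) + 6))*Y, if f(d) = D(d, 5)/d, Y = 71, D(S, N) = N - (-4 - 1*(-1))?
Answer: -8946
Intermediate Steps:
D(S, N) = 3 + N (D(S, N) = N - (-4 + 1) = N - 1*(-3) = N + 3 = 3 + N)
H(y) = 1 (H(y) = -⅓*(-3) = 1)
f(d) = 8/d (f(d) = (3 + 5)/d = 8/d)
((-14 - 1*49)*f(r*H(-3) + 6))*Y = ((-14 - 1*49)*(8/(-2*1 + 6)))*71 = ((-14 - 49)*(8/(-2 + 6)))*71 = -504/4*71 = -63*2*71 = -126*71 = -8946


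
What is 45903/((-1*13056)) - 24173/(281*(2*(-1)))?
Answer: 48300867/1222912 ≈ 39.497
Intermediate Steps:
45903/((-1*13056)) - 24173/(281*(2*(-1))) = 45903/(-13056) - 24173/(281*(-2)) = 45903*(-1/13056) - 24173/(-562) = -15301/4352 - 24173*(-1/562) = -15301/4352 + 24173/562 = 48300867/1222912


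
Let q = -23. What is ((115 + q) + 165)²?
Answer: 66049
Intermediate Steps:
((115 + q) + 165)² = ((115 - 23) + 165)² = (92 + 165)² = 257² = 66049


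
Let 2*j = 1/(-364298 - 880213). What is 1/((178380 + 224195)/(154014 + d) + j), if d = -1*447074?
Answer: -72943278732/100201832471 ≈ -0.72796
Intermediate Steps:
d = -447074
j = -1/2489022 (j = 1/(2*(-364298 - 880213)) = (1/2)/(-1244511) = (1/2)*(-1/1244511) = -1/2489022 ≈ -4.0176e-7)
1/((178380 + 224195)/(154014 + d) + j) = 1/((178380 + 224195)/(154014 - 447074) - 1/2489022) = 1/(402575/(-293060) - 1/2489022) = 1/(402575*(-1/293060) - 1/2489022) = 1/(-80515/58612 - 1/2489022) = 1/(-100201832471/72943278732) = -72943278732/100201832471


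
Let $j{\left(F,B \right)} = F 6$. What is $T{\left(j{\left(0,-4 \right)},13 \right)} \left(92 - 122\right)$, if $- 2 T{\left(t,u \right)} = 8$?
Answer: $120$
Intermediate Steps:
$j{\left(F,B \right)} = 6 F$
$T{\left(t,u \right)} = -4$ ($T{\left(t,u \right)} = \left(- \frac{1}{2}\right) 8 = -4$)
$T{\left(j{\left(0,-4 \right)},13 \right)} \left(92 - 122\right) = - 4 \left(92 - 122\right) = \left(-4\right) \left(-30\right) = 120$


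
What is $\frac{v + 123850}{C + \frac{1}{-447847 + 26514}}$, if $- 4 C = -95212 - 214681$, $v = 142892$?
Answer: $\frac{449548828344}{130568147365} \approx 3.443$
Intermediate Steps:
$C = \frac{309893}{4}$ ($C = - \frac{-95212 - 214681}{4} = \left(- \frac{1}{4}\right) \left(-309893\right) = \frac{309893}{4} \approx 77473.0$)
$\frac{v + 123850}{C + \frac{1}{-447847 + 26514}} = \frac{142892 + 123850}{\frac{309893}{4} + \frac{1}{-447847 + 26514}} = \frac{266742}{\frac{309893}{4} + \frac{1}{-421333}} = \frac{266742}{\frac{309893}{4} - \frac{1}{421333}} = \frac{266742}{\frac{130568147365}{1685332}} = 266742 \cdot \frac{1685332}{130568147365} = \frac{449548828344}{130568147365}$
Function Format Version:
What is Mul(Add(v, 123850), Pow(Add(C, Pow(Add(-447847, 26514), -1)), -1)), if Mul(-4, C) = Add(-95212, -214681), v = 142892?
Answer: Rational(449548828344, 130568147365) ≈ 3.4430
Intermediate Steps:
C = Rational(309893, 4) (C = Mul(Rational(-1, 4), Add(-95212, -214681)) = Mul(Rational(-1, 4), -309893) = Rational(309893, 4) ≈ 77473.)
Mul(Add(v, 123850), Pow(Add(C, Pow(Add(-447847, 26514), -1)), -1)) = Mul(Add(142892, 123850), Pow(Add(Rational(309893, 4), Pow(Add(-447847, 26514), -1)), -1)) = Mul(266742, Pow(Add(Rational(309893, 4), Pow(-421333, -1)), -1)) = Mul(266742, Pow(Add(Rational(309893, 4), Rational(-1, 421333)), -1)) = Mul(266742, Pow(Rational(130568147365, 1685332), -1)) = Mul(266742, Rational(1685332, 130568147365)) = Rational(449548828344, 130568147365)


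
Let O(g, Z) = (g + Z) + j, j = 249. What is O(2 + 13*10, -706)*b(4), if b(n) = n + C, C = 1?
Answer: -1625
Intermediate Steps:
O(g, Z) = 249 + Z + g (O(g, Z) = (g + Z) + 249 = (Z + g) + 249 = 249 + Z + g)
b(n) = 1 + n (b(n) = n + 1 = 1 + n)
O(2 + 13*10, -706)*b(4) = (249 - 706 + (2 + 13*10))*(1 + 4) = (249 - 706 + (2 + 130))*5 = (249 - 706 + 132)*5 = -325*5 = -1625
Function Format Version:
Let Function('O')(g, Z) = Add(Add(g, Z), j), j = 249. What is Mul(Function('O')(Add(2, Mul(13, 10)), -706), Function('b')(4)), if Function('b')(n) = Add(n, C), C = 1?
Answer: -1625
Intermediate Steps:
Function('O')(g, Z) = Add(249, Z, g) (Function('O')(g, Z) = Add(Add(g, Z), 249) = Add(Add(Z, g), 249) = Add(249, Z, g))
Function('b')(n) = Add(1, n) (Function('b')(n) = Add(n, 1) = Add(1, n))
Mul(Function('O')(Add(2, Mul(13, 10)), -706), Function('b')(4)) = Mul(Add(249, -706, Add(2, Mul(13, 10))), Add(1, 4)) = Mul(Add(249, -706, Add(2, 130)), 5) = Mul(Add(249, -706, 132), 5) = Mul(-325, 5) = -1625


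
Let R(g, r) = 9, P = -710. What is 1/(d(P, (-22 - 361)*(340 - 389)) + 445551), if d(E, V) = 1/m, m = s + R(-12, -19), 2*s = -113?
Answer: 95/42327343 ≈ 2.2444e-6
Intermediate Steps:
s = -113/2 (s = (1/2)*(-113) = -113/2 ≈ -56.500)
m = -95/2 (m = -113/2 + 9 = -95/2 ≈ -47.500)
d(E, V) = -2/95 (d(E, V) = 1/(-95/2) = -2/95)
1/(d(P, (-22 - 361)*(340 - 389)) + 445551) = 1/(-2/95 + 445551) = 1/(42327343/95) = 95/42327343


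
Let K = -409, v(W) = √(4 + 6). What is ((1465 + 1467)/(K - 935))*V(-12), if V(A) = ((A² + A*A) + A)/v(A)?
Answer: -16859*√10/280 ≈ -190.40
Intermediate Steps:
v(W) = √10
V(A) = √10*(A + 2*A²)/10 (V(A) = ((A² + A*A) + A)/(√10) = ((A² + A²) + A)*(√10/10) = (2*A² + A)*(√10/10) = (A + 2*A²)*(√10/10) = √10*(A + 2*A²)/10)
((1465 + 1467)/(K - 935))*V(-12) = ((1465 + 1467)/(-409 - 935))*((⅒)*(-12)*√10*(1 + 2*(-12))) = (2932/(-1344))*((⅒)*(-12)*√10*(1 - 24)) = (2932*(-1/1344))*((⅒)*(-12)*√10*(-23)) = -16859*√10/280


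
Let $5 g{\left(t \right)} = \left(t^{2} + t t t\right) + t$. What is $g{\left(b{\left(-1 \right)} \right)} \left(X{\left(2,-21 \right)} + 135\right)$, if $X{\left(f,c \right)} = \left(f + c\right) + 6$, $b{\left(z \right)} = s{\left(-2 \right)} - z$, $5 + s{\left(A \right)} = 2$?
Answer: $- \frac{732}{5} \approx -146.4$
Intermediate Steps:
$s{\left(A \right)} = -3$ ($s{\left(A \right)} = -5 + 2 = -3$)
$b{\left(z \right)} = -3 - z$
$g{\left(t \right)} = \frac{t}{5} + \frac{t^{2}}{5} + \frac{t^{3}}{5}$ ($g{\left(t \right)} = \frac{\left(t^{2} + t t t\right) + t}{5} = \frac{\left(t^{2} + t^{2} t\right) + t}{5} = \frac{\left(t^{2} + t^{3}\right) + t}{5} = \frac{t + t^{2} + t^{3}}{5} = \frac{t}{5} + \frac{t^{2}}{5} + \frac{t^{3}}{5}$)
$X{\left(f,c \right)} = 6 + c + f$ ($X{\left(f,c \right)} = \left(c + f\right) + 6 = 6 + c + f$)
$g{\left(b{\left(-1 \right)} \right)} \left(X{\left(2,-21 \right)} + 135\right) = \frac{\left(-3 - -1\right) \left(1 - 2 + \left(-3 - -1\right)^{2}\right)}{5} \left(\left(6 - 21 + 2\right) + 135\right) = \frac{\left(-3 + 1\right) \left(1 + \left(-3 + 1\right) + \left(-3 + 1\right)^{2}\right)}{5} \left(-13 + 135\right) = \frac{1}{5} \left(-2\right) \left(1 - 2 + \left(-2\right)^{2}\right) 122 = \frac{1}{5} \left(-2\right) \left(1 - 2 + 4\right) 122 = \frac{1}{5} \left(-2\right) 3 \cdot 122 = \left(- \frac{6}{5}\right) 122 = - \frac{732}{5}$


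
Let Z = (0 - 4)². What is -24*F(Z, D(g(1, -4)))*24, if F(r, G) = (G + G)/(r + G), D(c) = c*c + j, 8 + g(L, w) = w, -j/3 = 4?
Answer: -38016/37 ≈ -1027.5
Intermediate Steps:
j = -12 (j = -3*4 = -12)
g(L, w) = -8 + w
D(c) = -12 + c² (D(c) = c*c - 12 = c² - 12 = -12 + c²)
Z = 16 (Z = (-4)² = 16)
F(r, G) = 2*G/(G + r) (F(r, G) = (2*G)/(G + r) = 2*G/(G + r))
-24*F(Z, D(g(1, -4)))*24 = -48*(-12 + (-8 - 4)²)/((-12 + (-8 - 4)²) + 16)*24 = -48*(-12 + (-12)²)/((-12 + (-12)²) + 16)*24 = -48*(-12 + 144)/((-12 + 144) + 16)*24 = -48*132/(132 + 16)*24 = -48*132/148*24 = -24*66/37*24 = -1584/37*24 = -38016/37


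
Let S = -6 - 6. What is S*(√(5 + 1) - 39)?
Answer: 468 - 12*√6 ≈ 438.61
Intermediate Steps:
S = -12
S*(√(5 + 1) - 39) = -12*(√(5 + 1) - 39) = -12*(√6 - 39) = -12*(-39 + √6) = 468 - 12*√6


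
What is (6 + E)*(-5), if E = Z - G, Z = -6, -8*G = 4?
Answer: -5/2 ≈ -2.5000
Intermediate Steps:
G = -1/2 (G = -1/8*4 = -1/2 ≈ -0.50000)
E = -11/2 (E = -6 - 1*(-1/2) = -6 + 1/2 = -11/2 ≈ -5.5000)
(6 + E)*(-5) = (6 - 11/2)*(-5) = (1/2)*(-5) = -5/2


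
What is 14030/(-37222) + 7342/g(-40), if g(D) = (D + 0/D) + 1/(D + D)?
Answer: -10953811975/59573811 ≈ -183.87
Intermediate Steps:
g(D) = D + 1/(2*D) (g(D) = (D + 0) + 1/(2*D) = D + 1/(2*D))
14030/(-37222) + 7342/g(-40) = 14030/(-37222) + 7342/(-40 + (½)/(-40)) = 14030*(-1/37222) + 7342/(-40 + (½)*(-1/40)) = -7015/18611 + 7342/(-40 - 1/80) = -7015/18611 + 7342/(-3201/80) = -7015/18611 + 7342*(-80/3201) = -7015/18611 - 587360/3201 = -10953811975/59573811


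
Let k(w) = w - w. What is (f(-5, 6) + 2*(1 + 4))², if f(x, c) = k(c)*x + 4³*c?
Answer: 155236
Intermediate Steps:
k(w) = 0
f(x, c) = 64*c (f(x, c) = 0*x + 4³*c = 0 + 64*c = 64*c)
(f(-5, 6) + 2*(1 + 4))² = (64*6 + 2*(1 + 4))² = (384 + 2*5)² = (384 + 10)² = 394² = 155236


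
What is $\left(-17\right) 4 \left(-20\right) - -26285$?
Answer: $27645$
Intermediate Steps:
$\left(-17\right) 4 \left(-20\right) - -26285 = \left(-68\right) \left(-20\right) + 26285 = 1360 + 26285 = 27645$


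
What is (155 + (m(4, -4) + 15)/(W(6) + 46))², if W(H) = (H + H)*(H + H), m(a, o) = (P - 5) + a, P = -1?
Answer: 868068369/36100 ≈ 24046.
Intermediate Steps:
m(a, o) = -6 + a (m(a, o) = (-1 - 5) + a = -6 + a)
W(H) = 4*H² (W(H) = (2*H)*(2*H) = 4*H²)
(155 + (m(4, -4) + 15)/(W(6) + 46))² = (155 + ((-6 + 4) + 15)/(4*6² + 46))² = (155 + (-2 + 15)/(4*36 + 46))² = (155 + 13/(144 + 46))² = (155 + 13/190)² = (29463/190)² = 868068369/36100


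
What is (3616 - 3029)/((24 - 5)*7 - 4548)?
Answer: -587/4415 ≈ -0.13296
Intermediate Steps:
(3616 - 3029)/((24 - 5)*7 - 4548) = 587/(19*7 - 4548) = 587/(133 - 4548) = 587/(-4415) = 587*(-1/4415) = -587/4415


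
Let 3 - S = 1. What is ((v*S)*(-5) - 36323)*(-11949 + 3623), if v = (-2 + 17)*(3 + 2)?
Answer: 308669798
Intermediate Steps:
S = 2 (S = 3 - 1*1 = 3 - 1 = 2)
v = 75 (v = 15*5 = 75)
((v*S)*(-5) - 36323)*(-11949 + 3623) = ((75*2)*(-5) - 36323)*(-11949 + 3623) = (150*(-5) - 36323)*(-8326) = (-750 - 36323)*(-8326) = -37073*(-8326) = 308669798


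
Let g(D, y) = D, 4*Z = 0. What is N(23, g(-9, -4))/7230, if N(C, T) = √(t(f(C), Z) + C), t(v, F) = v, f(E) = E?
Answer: √46/7230 ≈ 0.00093808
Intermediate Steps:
Z = 0 (Z = (¼)*0 = 0)
N(C, T) = √2*√C (N(C, T) = √(C + C) = √(2*C) = √2*√C)
N(23, g(-9, -4))/7230 = (√2*√23)/7230 = √46*(1/7230) = √46/7230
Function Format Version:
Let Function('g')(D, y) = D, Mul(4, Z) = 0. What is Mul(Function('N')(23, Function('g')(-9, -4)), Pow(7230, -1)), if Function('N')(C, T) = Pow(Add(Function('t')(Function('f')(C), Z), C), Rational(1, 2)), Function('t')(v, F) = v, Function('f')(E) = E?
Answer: Mul(Rational(1, 7230), Pow(46, Rational(1, 2))) ≈ 0.00093808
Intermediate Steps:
Z = 0 (Z = Mul(Rational(1, 4), 0) = 0)
Function('N')(C, T) = Mul(Pow(2, Rational(1, 2)), Pow(C, Rational(1, 2))) (Function('N')(C, T) = Pow(Add(C, C), Rational(1, 2)) = Pow(Mul(2, C), Rational(1, 2)) = Mul(Pow(2, Rational(1, 2)), Pow(C, Rational(1, 2))))
Mul(Function('N')(23, Function('g')(-9, -4)), Pow(7230, -1)) = Mul(Mul(Pow(2, Rational(1, 2)), Pow(23, Rational(1, 2))), Pow(7230, -1)) = Mul(Pow(46, Rational(1, 2)), Rational(1, 7230)) = Mul(Rational(1, 7230), Pow(46, Rational(1, 2)))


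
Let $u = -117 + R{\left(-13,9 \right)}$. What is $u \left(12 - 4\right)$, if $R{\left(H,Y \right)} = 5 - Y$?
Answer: $-968$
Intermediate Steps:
$u = -121$ ($u = -117 + \left(5 - 9\right) = -117 - 4 = -121$)
$u \left(12 - 4\right) = - 121 \left(12 - 4\right) = \left(-121\right) 8 = -968$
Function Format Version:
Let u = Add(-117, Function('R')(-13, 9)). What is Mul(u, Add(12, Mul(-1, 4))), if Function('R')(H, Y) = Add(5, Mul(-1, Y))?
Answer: -968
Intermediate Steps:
u = -121 (u = Add(-117, Add(5, Mul(-1, 9))) = Add(-117, Add(5, -9)) = Add(-117, -4) = -121)
Mul(u, Add(12, Mul(-1, 4))) = Mul(-121, Add(12, Mul(-1, 4))) = Mul(-121, Add(12, -4)) = Mul(-121, 8) = -968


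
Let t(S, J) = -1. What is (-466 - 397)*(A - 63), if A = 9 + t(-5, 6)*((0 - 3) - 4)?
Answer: 40561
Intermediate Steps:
A = 16 (A = 9 - ((0 - 3) - 4) = 9 - (-3 - 4) = 9 - 1*(-7) = 9 + 7 = 16)
(-466 - 397)*(A - 63) = (-466 - 397)*(16 - 63) = -863*(-47) = 40561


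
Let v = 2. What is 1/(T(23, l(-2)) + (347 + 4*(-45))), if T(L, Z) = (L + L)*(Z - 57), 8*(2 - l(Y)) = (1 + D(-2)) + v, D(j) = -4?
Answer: -4/9429 ≈ -0.00042422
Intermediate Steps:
l(Y) = 17/8 (l(Y) = 2 - ((1 - 4) + 2)/8 = 2 - (-3 + 2)/8 = 2 - ⅛*(-1) = 2 + ⅛ = 17/8)
T(L, Z) = 2*L*(-57 + Z) (T(L, Z) = (2*L)*(-57 + Z) = 2*L*(-57 + Z))
1/(T(23, l(-2)) + (347 + 4*(-45))) = 1/(2*23*(-57 + 17/8) + (347 + 4*(-45))) = 1/(2*23*(-439/8) + (347 - 180)) = 1/(-10097/4 + 167) = 1/(-9429/4) = -4/9429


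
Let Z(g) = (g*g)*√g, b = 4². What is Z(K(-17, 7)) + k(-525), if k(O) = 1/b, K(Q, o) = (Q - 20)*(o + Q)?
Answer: 1/16 + 136900*√370 ≈ 2.6333e+6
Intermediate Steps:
K(Q, o) = (-20 + Q)*(Q + o)
b = 16
k(O) = 1/16
Z(g) = g^(5/2) (Z(g) = g²*√g = g^(5/2))
Z(K(-17, 7)) + k(-525) = ((-17)² - 20*(-17) - 20*7 - 17*7)^(5/2) + 1/16 = (289 + 340 - 140 - 119)^(5/2) + 1/16 = 370^(5/2) + 1/16 = 136900*√370 + 1/16 = 1/16 + 136900*√370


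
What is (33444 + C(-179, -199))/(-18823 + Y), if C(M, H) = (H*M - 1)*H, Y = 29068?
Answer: -7054936/10245 ≈ -688.62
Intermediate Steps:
C(M, H) = H*(-1 + H*M) (C(M, H) = (-1 + H*M)*H = H*(-1 + H*M))
(33444 + C(-179, -199))/(-18823 + Y) = (33444 - 199*(-1 - 199*(-179)))/(-18823 + 29068) = (33444 - 199*(-1 + 35621))/10245 = (33444 - 199*35620)*(1/10245) = (33444 - 7088380)*(1/10245) = -7054936*1/10245 = -7054936/10245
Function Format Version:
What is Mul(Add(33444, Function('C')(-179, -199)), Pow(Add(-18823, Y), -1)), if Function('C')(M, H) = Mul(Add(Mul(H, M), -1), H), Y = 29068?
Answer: Rational(-7054936, 10245) ≈ -688.62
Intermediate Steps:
Function('C')(M, H) = Mul(H, Add(-1, Mul(H, M))) (Function('C')(M, H) = Mul(Add(-1, Mul(H, M)), H) = Mul(H, Add(-1, Mul(H, M))))
Mul(Add(33444, Function('C')(-179, -199)), Pow(Add(-18823, Y), -1)) = Mul(Add(33444, Mul(-199, Add(-1, Mul(-199, -179)))), Pow(Add(-18823, 29068), -1)) = Mul(Add(33444, Mul(-199, Add(-1, 35621))), Pow(10245, -1)) = Mul(Add(33444, Mul(-199, 35620)), Rational(1, 10245)) = Mul(Add(33444, -7088380), Rational(1, 10245)) = Mul(-7054936, Rational(1, 10245)) = Rational(-7054936, 10245)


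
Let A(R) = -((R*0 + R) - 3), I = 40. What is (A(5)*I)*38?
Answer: -3040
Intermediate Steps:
A(R) = 3 - R (A(R) = -((0 + R) - 3) = -(R - 3) = -(-3 + R) = 3 - R)
(A(5)*I)*38 = ((3 - 1*5)*40)*38 = ((3 - 5)*40)*38 = -2*40*38 = -80*38 = -3040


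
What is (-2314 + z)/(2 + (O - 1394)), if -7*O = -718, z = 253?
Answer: 14427/9026 ≈ 1.5984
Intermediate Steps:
O = 718/7 (O = -⅐*(-718) = 718/7 ≈ 102.57)
(-2314 + z)/(2 + (O - 1394)) = (-2314 + 253)/(2 + (718/7 - 1394)) = -2061/(2 - 9040/7) = -2061/(-9026/7) = -2061*(-7/9026) = 14427/9026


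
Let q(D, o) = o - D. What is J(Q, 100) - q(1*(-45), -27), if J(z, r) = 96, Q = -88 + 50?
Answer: 78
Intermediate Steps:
Q = -38
J(Q, 100) - q(1*(-45), -27) = 96 - (-27 - (-45)) = 96 - (-27 - 1*(-45)) = 96 - (-27 + 45) = 96 - 1*18 = 96 - 18 = 78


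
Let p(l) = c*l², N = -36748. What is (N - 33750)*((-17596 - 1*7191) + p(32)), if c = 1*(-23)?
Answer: 3407802822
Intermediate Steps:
c = -23
p(l) = -23*l²
(N - 33750)*((-17596 - 1*7191) + p(32)) = (-36748 - 33750)*((-17596 - 1*7191) - 23*32²) = -70498*((-17596 - 7191) - 23*1024) = -70498*(-24787 - 23552) = -70498*(-48339) = 3407802822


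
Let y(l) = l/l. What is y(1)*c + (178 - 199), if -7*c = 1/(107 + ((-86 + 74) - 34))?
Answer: -8968/427 ≈ -21.002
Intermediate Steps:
y(l) = 1
c = -1/427 (c = -1/(7*(107 + ((-86 + 74) - 34))) = -1/(7*(107 + (-12 - 34))) = -1/(7*(107 - 46)) = -1/7/61 = -1/7*1/61 = -1/427 ≈ -0.0023419)
y(1)*c + (178 - 199) = 1*(-1/427) + (178 - 199) = -1/427 - 21 = -8968/427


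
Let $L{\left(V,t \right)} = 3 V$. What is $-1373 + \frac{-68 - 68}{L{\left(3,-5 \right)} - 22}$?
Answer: $- \frac{17713}{13} \approx -1362.5$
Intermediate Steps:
$-1373 + \frac{-68 - 68}{L{\left(3,-5 \right)} - 22} = -1373 + \frac{-68 - 68}{3 \cdot 3 - 22} = -1373 + \frac{1}{9 - 22} \left(-136\right) = -1373 + \frac{1}{-13} \left(-136\right) = -1373 - - \frac{136}{13} = -1373 + \frac{136}{13} = - \frac{17713}{13}$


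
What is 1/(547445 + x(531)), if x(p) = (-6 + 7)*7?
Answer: 1/547452 ≈ 1.8266e-6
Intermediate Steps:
x(p) = 7 (x(p) = 1*7 = 7)
1/(547445 + x(531)) = 1/(547445 + 7) = 1/547452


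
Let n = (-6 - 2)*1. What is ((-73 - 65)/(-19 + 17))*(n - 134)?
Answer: -9798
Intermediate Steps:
n = -8 (n = -8*1 = -8)
((-73 - 65)/(-19 + 17))*(n - 134) = ((-73 - 65)/(-19 + 17))*(-8 - 134) = -138/(-2)*(-142) = -138*(-½)*(-142) = 69*(-142) = -9798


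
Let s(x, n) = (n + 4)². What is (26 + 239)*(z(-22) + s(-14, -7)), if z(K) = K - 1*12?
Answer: -6625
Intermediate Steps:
s(x, n) = (4 + n)²
z(K) = -12 + K (z(K) = K - 12 = -12 + K)
(26 + 239)*(z(-22) + s(-14, -7)) = (26 + 239)*((-12 - 22) + (4 - 7)²) = 265*(-34 + (-3)²) = 265*(-34 + 9) = 265*(-25) = -6625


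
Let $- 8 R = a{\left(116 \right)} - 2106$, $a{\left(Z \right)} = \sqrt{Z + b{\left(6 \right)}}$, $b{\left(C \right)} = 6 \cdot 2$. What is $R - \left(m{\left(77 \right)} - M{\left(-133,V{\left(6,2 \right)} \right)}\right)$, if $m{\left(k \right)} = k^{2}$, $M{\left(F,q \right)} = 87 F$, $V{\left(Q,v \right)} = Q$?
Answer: $- \frac{68947}{4} - \sqrt{2} \approx -17238.0$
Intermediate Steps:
$b{\left(C \right)} = 12$
$a{\left(Z \right)} = \sqrt{12 + Z}$ ($a{\left(Z \right)} = \sqrt{Z + 12} = \sqrt{12 + Z}$)
$R = \frac{1053}{4} - \sqrt{2}$ ($R = - \frac{\sqrt{12 + 116} - 2106}{8} = - \frac{\sqrt{128} - 2106}{8} = - \frac{8 \sqrt{2} - 2106}{8} = - \frac{-2106 + 8 \sqrt{2}}{8} = \frac{1053}{4} - \sqrt{2} \approx 261.84$)
$R - \left(m{\left(77 \right)} - M{\left(-133,V{\left(6,2 \right)} \right)}\right) = \left(\frac{1053}{4} - \sqrt{2}\right) - \left(77^{2} - 87 \left(-133\right)\right) = \left(\frac{1053}{4} - \sqrt{2}\right) - \left(5929 - -11571\right) = \left(\frac{1053}{4} - \sqrt{2}\right) - \left(5929 + 11571\right) = \left(\frac{1053}{4} - \sqrt{2}\right) - 17500 = - \frac{68947}{4} - \sqrt{2}$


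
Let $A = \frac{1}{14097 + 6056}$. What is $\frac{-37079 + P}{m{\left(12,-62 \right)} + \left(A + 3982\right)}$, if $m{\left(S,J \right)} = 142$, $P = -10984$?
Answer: $- \frac{968613639}{83110973} \approx -11.654$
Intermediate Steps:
$A = \frac{1}{20153} \approx 4.962 \cdot 10^{-5}$
$\frac{-37079 + P}{m{\left(12,-62 \right)} + \left(A + 3982\right)} = \frac{-37079 - 10984}{142 + \left(\frac{1}{20153} + 3982\right)} = - \frac{48063}{142 + \frac{80249247}{20153}} = - \frac{48063}{\frac{83110973}{20153}} = \left(-48063\right) \frac{20153}{83110973} = - \frac{968613639}{83110973}$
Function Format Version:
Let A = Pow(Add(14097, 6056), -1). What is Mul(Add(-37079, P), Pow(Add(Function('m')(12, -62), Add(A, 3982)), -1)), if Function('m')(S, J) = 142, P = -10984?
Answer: Rational(-968613639, 83110973) ≈ -11.654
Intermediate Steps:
A = Rational(1, 20153) (A = Pow(20153, -1) = Rational(1, 20153) ≈ 4.9620e-5)
Mul(Add(-37079, P), Pow(Add(Function('m')(12, -62), Add(A, 3982)), -1)) = Mul(Add(-37079, -10984), Pow(Add(142, Add(Rational(1, 20153), 3982)), -1)) = Mul(-48063, Pow(Add(142, Rational(80249247, 20153)), -1)) = Mul(-48063, Pow(Rational(83110973, 20153), -1)) = Mul(-48063, Rational(20153, 83110973)) = Rational(-968613639, 83110973)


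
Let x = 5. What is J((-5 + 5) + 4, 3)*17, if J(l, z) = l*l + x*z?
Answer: 527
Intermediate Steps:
J(l, z) = l² + 5*z (J(l, z) = l*l + 5*z = l² + 5*z)
J((-5 + 5) + 4, 3)*17 = (((-5 + 5) + 4)² + 5*3)*17 = ((0 + 4)² + 15)*17 = (4² + 15)*17 = (16 + 15)*17 = 31*17 = 527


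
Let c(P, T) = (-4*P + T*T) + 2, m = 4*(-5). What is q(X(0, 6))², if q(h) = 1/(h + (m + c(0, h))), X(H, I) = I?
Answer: 1/576 ≈ 0.0017361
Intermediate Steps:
m = -20
c(P, T) = 2 + T² - 4*P (c(P, T) = (-4*P + T²) + 2 = (T² - 4*P) + 2 = 2 + T² - 4*P)
q(h) = 1/(-18 + h + h²) (q(h) = 1/(h + (-20 + (2 + h² - 4*0))) = 1/(h + (-20 + (2 + h² + 0))) = 1/(h + (-20 + (2 + h²))) = 1/(h + (-18 + h²)) = 1/(-18 + h + h²))
q(X(0, 6))² = (1/(-18 + 6 + 6²))² = (1/(-18 + 6 + 36))² = (1/24)² = 1/576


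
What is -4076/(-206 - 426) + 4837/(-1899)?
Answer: 1170835/300042 ≈ 3.9022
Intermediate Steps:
-4076/(-206 - 426) + 4837/(-1899) = -4076/(-632) + 4837*(-1/1899) = -4076*(-1/632) - 4837/1899 = 1019/158 - 4837/1899 = 1170835/300042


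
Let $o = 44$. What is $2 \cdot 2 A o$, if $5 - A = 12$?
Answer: $-1232$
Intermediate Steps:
$A = -7$ ($A = 5 - 12 = -7$)
$2 \cdot 2 A o = 2 \cdot 2 \left(-7\right) 44 = 4 \left(-7\right) 44 = \left(-28\right) 44 = -1232$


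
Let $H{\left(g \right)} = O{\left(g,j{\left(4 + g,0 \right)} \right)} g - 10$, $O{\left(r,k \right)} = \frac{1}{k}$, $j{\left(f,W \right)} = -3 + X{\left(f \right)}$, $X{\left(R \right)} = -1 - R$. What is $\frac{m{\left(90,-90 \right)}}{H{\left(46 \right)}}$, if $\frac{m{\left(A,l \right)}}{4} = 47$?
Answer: $- \frac{5076}{293} \approx -17.324$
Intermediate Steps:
$m{\left(A,l \right)} = 188$ ($m{\left(A,l \right)} = 4 \cdot 47 = 188$)
$j{\left(f,W \right)} = -4 - f$ ($j{\left(f,W \right)} = -3 - \left(1 + f\right) = -4 - f$)
$H{\left(g \right)} = -10 + \frac{g}{-8 - g}$ ($H{\left(g \right)} = \frac{g}{-4 - \left(4 + g\right)} - 10 = \frac{g}{-8 - g} - 10 = -10 + \frac{g}{-8 - g}$)
$\frac{m{\left(90,-90 \right)}}{H{\left(46 \right)}} = \frac{188}{\frac{1}{8 + 46} \left(-80 - 506\right)} = \frac{188}{\frac{1}{54} \left(-80 - 506\right)} = \frac{188}{\frac{1}{54} \left(-586\right)} = \frac{188}{- \frac{293}{27}} = 188 \left(- \frac{27}{293}\right) = - \frac{5076}{293}$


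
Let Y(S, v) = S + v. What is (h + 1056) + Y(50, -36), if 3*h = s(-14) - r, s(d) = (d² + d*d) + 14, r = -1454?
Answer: 1690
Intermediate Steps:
s(d) = 14 + 2*d² (s(d) = (d² + d²) + 14 = 2*d² + 14 = 14 + 2*d²)
h = 620 (h = ((14 + 2*(-14)²) - 1*(-1454))/3 = ((14 + 2*196) + 1454)/3 = ((14 + 392) + 1454)/3 = (406 + 1454)/3 = (⅓)*1860 = 620)
(h + 1056) + Y(50, -36) = (620 + 1056) + (50 - 36) = 1676 + 14 = 1690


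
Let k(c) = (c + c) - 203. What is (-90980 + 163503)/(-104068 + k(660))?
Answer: -72523/102951 ≈ -0.70444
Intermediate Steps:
k(c) = -203 + 2*c (k(c) = 2*c - 203 = -203 + 2*c)
(-90980 + 163503)/(-104068 + k(660)) = (-90980 + 163503)/(-104068 + (-203 + 2*660)) = 72523/(-104068 + (-203 + 1320)) = 72523/(-104068 + 1117) = 72523/(-102951) = 72523*(-1/102951) = -72523/102951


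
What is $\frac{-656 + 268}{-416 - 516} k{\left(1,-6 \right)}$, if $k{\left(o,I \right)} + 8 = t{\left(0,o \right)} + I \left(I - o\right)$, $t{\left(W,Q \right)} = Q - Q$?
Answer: $\frac{3298}{233} \approx 14.155$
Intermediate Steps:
$t{\left(W,Q \right)} = 0$
$k{\left(o,I \right)} = -8 + I \left(I - o\right)$ ($k{\left(o,I \right)} = -8 + \left(0 + I \left(I - o\right)\right) = -8 + I \left(I - o\right)$)
$\frac{-656 + 268}{-416 - 516} k{\left(1,-6 \right)} = \frac{-656 + 268}{-416 - 516} \left(-8 + \left(-6\right)^{2} - \left(-6\right) 1\right) = - \frac{388}{-932} \left(-8 + 36 + 6\right) = \left(-388\right) \left(- \frac{1}{932}\right) 34 = \frac{97}{233} \cdot 34 = \frac{3298}{233}$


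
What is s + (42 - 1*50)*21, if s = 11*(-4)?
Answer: -212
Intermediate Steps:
s = -44
s + (42 - 1*50)*21 = -44 + (42 - 1*50)*21 = -44 + (42 - 50)*21 = -44 - 8*21 = -44 - 168 = -212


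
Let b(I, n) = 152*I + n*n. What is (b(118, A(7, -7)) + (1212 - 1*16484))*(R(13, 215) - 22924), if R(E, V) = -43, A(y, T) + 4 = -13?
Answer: -67821551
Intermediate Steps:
A(y, T) = -17 (A(y, T) = -4 - 13 = -17)
b(I, n) = n² + 152*I (b(I, n) = 152*I + n² = n² + 152*I)
(b(118, A(7, -7)) + (1212 - 1*16484))*(R(13, 215) - 22924) = (((-17)² + 152*118) + (1212 - 1*16484))*(-43 - 22924) = ((289 + 17936) + (1212 - 16484))*(-22967) = (18225 - 15272)*(-22967) = 2953*(-22967) = -67821551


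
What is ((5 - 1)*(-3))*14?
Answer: -168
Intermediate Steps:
((5 - 1)*(-3))*14 = (4*(-3))*14 = -12*14 = -168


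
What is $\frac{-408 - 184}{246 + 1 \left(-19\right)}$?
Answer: $- \frac{592}{227} \approx -2.6079$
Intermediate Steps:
$\frac{-408 - 184}{246 + 1 \left(-19\right)} = - \frac{592}{246 - 19} = - \frac{592}{227}$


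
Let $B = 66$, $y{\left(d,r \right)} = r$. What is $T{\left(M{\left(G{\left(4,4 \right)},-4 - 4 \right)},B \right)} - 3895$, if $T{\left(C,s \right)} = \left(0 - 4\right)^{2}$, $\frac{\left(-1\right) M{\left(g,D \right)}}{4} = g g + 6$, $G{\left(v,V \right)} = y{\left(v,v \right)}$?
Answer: $-3879$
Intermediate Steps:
$G{\left(v,V \right)} = v$
$M{\left(g,D \right)} = -24 - 4 g^{2}$ ($M{\left(g,D \right)} = - 4 \left(g g + 6\right) = - 4 \left(g^{2} + 6\right) = - 4 \left(6 + g^{2}\right) = -24 - 4 g^{2}$)
$T{\left(C,s \right)} = 16$ ($T{\left(C,s \right)} = \left(-4\right)^{2} = 16$)
$T{\left(M{\left(G{\left(4,4 \right)},-4 - 4 \right)},B \right)} - 3895 = 16 - 3895 = -3879$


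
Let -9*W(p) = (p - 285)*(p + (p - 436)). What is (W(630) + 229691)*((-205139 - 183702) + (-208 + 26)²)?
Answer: -211407237421/3 ≈ -7.0469e+10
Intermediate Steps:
W(p) = -(-436 + 2*p)*(-285 + p)/9 (W(p) = -(p - 285)*(p + (p - 436))/9 = -(-285 + p)*(p + (-436 + p))/9 = -(-285 + p)*(-436 + 2*p)/9 = -(-436 + 2*p)*(-285 + p)/9)
(W(630) + 229691)*((-205139 - 183702) + (-208 + 26)²) = ((-41420/3 - 2/9*630² + (1006/9)*630) + 229691)*((-205139 - 183702) + (-208 + 26)²) = ((-41420/3 - 2/9*396900 + 70420) + 229691)*(-388841 + (-182)²) = ((-41420/3 - 88200 + 70420) + 229691)*(-388841 + 33124) = (-94760/3 + 229691)*(-355717) = (594313/3)*(-355717) = -211407237421/3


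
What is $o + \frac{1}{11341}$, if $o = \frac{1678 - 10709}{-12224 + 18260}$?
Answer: $- \frac{102414535}{68454276} \approx -1.4961$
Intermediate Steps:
$o = - \frac{9031}{6036} \approx -1.4962$
$o + \frac{1}{11341} = - \frac{9031}{6036} + \frac{1}{11341} = - \frac{102414535}{68454276}$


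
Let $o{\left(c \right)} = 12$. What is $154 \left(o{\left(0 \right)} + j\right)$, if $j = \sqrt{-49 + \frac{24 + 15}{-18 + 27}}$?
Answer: $1848 + \frac{154 i \sqrt{402}}{3} \approx 1848.0 + 1029.2 i$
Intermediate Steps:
$j = \frac{i \sqrt{402}}{3}$ ($j = \sqrt{-49 + \frac{39}{9}} = \sqrt{-49 + 39 \cdot \frac{1}{9}} = \sqrt{-49 + \frac{13}{3}} = \sqrt{- \frac{134}{3}} = \frac{i \sqrt{402}}{3} \approx 6.6833 i$)
$154 \left(o{\left(0 \right)} + j\right) = 154 \left(12 + \frac{i \sqrt{402}}{3}\right) = 1848 + \frac{154 i \sqrt{402}}{3}$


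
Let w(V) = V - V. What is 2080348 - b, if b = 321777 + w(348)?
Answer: 1758571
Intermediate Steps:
w(V) = 0
b = 321777 (b = 321777 + 0 = 321777)
2080348 - b = 2080348 - 1*321777 = 2080348 - 321777 = 1758571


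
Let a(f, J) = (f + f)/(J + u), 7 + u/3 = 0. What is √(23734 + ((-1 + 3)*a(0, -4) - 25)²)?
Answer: √24359 ≈ 156.07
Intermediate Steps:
u = -21 (u = -21 + 3*0 = -21 + 0 = -21)
a(f, J) = 2*f/(-21 + J) (a(f, J) = (f + f)/(J - 21) = (2*f)/(-21 + J) = 2*f/(-21 + J))
√(23734 + ((-1 + 3)*a(0, -4) - 25)²) = √(23734 + ((-1 + 3)*(2*0/(-21 - 4)) - 25)²) = √(23734 + (2*(2*0/(-25)) - 25)²) = √(23734 + (2*(2*0*(-1/25)) - 25)²) = √(23734 + (2*0 - 25)²) = √(23734 + (0 - 25)²) = √(23734 + (-25)²) = √(23734 + 625) = √24359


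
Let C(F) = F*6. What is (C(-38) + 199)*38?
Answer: -1102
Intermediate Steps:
C(F) = 6*F
(C(-38) + 199)*38 = (6*(-38) + 199)*38 = (-228 + 199)*38 = -29*38 = -1102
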